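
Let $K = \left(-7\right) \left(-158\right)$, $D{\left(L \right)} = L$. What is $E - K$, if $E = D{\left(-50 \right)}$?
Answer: $-1156$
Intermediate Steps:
$K = 1106$
$E = -50$
$E - K = -50 - 1106 = -1156$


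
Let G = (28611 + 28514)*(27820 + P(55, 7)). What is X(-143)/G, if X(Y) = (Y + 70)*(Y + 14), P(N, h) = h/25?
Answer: 9417/1589233495 ≈ 5.9255e-6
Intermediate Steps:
P(N, h) = h/25 (P(N, h) = h*(1/25) = h/25)
X(Y) = (14 + Y)*(70 + Y) (X(Y) = (70 + Y)*(14 + Y) = (14 + Y)*(70 + Y))
G = 1589233495 (G = (28611 + 28514)*(27820 + (1/25)*7) = 57125*(27820 + 7/25) = 57125*(695507/25) = 1589233495)
X(-143)/G = (980 + (-143)² + 84*(-143))/1589233495 = (980 + 20449 - 12012)*(1/1589233495) = 9417*(1/1589233495) = 9417/1589233495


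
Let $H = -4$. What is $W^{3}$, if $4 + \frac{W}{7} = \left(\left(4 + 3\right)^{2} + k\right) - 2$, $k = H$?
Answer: $20346417$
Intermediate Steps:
$k = -4$
$W = 273$ ($W = -28 + 7 \left(\left(\left(4 + 3\right)^{2} - 4\right) - 2\right) = -28 + 7 \left(\left(7^{2} - 4\right) - 2\right) = -28 + 7 \left(\left(49 - 4\right) - 2\right) = -28 + 7 \left(45 - 2\right) = -28 + 7 \cdot 43 = -28 + 301 = 273$)
$W^{3} = 273^{3} = 20346417$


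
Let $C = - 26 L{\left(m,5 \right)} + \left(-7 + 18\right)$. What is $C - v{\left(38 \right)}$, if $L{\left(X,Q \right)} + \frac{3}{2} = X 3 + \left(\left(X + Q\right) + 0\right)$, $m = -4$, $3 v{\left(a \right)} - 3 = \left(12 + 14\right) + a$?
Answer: $\frac{941}{3} \approx 313.67$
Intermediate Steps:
$v{\left(a \right)} = \frac{29}{3} + \frac{a}{3}$ ($v{\left(a \right)} = 1 + \frac{\left(12 + 14\right) + a}{3} = 1 + \frac{26 + a}{3} = 1 + \left(\frac{26}{3} + \frac{a}{3}\right) = \frac{29}{3} + \frac{a}{3}$)
$L{\left(X,Q \right)} = - \frac{3}{2} + Q + 4 X$ ($L{\left(X,Q \right)} = - \frac{3}{2} + \left(X 3 + \left(\left(X + Q\right) + 0\right)\right) = - \frac{3}{2} + \left(3 X + \left(\left(Q + X\right) + 0\right)\right) = - \frac{3}{2} + \left(3 X + \left(Q + X\right)\right) = - \frac{3}{2} + \left(Q + 4 X\right) = - \frac{3}{2} + Q + 4 X$)
$C = 336$ ($C = - 26 \left(- \frac{3}{2} + 5 + 4 \left(-4\right)\right) + \left(-7 + 18\right) = - 26 \left(- \frac{3}{2} + 5 - 16\right) + 11 = \left(-26\right) \left(- \frac{25}{2}\right) + 11 = 325 + 11 = 336$)
$C - v{\left(38 \right)} = 336 - \left(\frac{29}{3} + \frac{1}{3} \cdot 38\right) = 336 - \left(\frac{29}{3} + \frac{38}{3}\right) = 336 - \frac{67}{3} = \frac{941}{3}$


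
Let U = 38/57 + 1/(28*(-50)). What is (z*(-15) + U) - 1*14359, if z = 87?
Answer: -65786003/4200 ≈ -15663.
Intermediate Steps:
U = 2797/4200 (U = 38*(1/57) + (1/28)*(-1/50) = 2/3 - 1/1400 = 2797/4200 ≈ 0.66595)
(z*(-15) + U) - 1*14359 = (87*(-15) + 2797/4200) - 1*14359 = (-1305 + 2797/4200) - 14359 = -5478203/4200 - 14359 = -65786003/4200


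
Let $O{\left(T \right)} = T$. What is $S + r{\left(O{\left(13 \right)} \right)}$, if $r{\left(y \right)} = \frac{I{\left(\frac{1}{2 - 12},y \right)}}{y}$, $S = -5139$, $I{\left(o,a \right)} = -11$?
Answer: $- \frac{66818}{13} \approx -5139.8$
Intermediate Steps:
$r{\left(y \right)} = - \frac{11}{y}$
$S + r{\left(O{\left(13 \right)} \right)} = -5139 - \frac{11}{13} = - \frac{66818}{13}$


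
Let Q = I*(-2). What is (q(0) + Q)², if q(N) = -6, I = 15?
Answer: 1296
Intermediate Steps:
Q = -30 (Q = 15*(-2) = -30)
(q(0) + Q)² = (-6 - 30)² = (-36)² = 1296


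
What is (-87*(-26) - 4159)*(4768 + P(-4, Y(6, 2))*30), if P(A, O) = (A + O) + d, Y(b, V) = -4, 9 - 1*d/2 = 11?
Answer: -8361976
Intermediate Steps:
d = -4 (d = 18 - 2*11 = 18 - 22 = -4)
P(A, O) = -4 + A + O (P(A, O) = (A + O) - 4 = -4 + A + O)
(-87*(-26) - 4159)*(4768 + P(-4, Y(6, 2))*30) = (-87*(-26) - 4159)*(4768 + (-4 - 4 - 4)*30) = (2262 - 4159)*(4768 - 12*30) = -1897*(4768 - 360) = -1897*4408 = -8361976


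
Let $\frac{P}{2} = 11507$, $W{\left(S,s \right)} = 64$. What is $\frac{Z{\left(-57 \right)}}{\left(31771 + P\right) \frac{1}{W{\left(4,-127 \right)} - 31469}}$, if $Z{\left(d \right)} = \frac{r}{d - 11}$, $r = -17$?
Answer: $- \frac{6281}{43828} \approx -0.14331$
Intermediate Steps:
$P = 23014$ ($P = 2 \cdot 11507 = 23014$)
$Z{\left(d \right)} = - \frac{17}{-11 + d}$ ($Z{\left(d \right)} = \frac{1}{d - 11} \left(-17\right) = \frac{1}{-11 + d} \left(-17\right) = - \frac{17}{-11 + d}$)
$\frac{Z{\left(-57 \right)}}{\left(31771 + P\right) \frac{1}{W{\left(4,-127 \right)} - 31469}} = \frac{\left(-17\right) \frac{1}{-11 - 57}}{\left(31771 + 23014\right) \frac{1}{64 - 31469}} = \frac{\left(-17\right) \frac{1}{-68}}{54785 \frac{1}{-31405}} = \frac{\left(-17\right) \left(- \frac{1}{68}\right)}{54785 \left(- \frac{1}{31405}\right)} = \frac{1}{4 \left(- \frac{10957}{6281}\right)} = \frac{1}{4} \left(- \frac{6281}{10957}\right) = - \frac{6281}{43828}$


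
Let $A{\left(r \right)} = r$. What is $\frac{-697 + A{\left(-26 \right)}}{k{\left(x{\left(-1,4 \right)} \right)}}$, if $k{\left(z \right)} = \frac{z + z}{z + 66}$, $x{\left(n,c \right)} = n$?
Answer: $\frac{46995}{2} \approx 23498.0$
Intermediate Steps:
$k{\left(z \right)} = \frac{2 z}{66 + z}$
$\frac{-697 + A{\left(-26 \right)}}{k{\left(x{\left(-1,4 \right)} \right)}} = \frac{-697 - 26}{2 \left(-1\right) \frac{1}{66 - 1}} = - \frac{723}{2 \left(-1\right) \frac{1}{65}} = - \frac{723}{- \frac{2}{65}} = \left(-723\right) \left(- \frac{65}{2}\right) = \frac{46995}{2}$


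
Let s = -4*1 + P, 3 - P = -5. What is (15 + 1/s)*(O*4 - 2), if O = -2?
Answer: -305/2 ≈ -152.50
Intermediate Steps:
P = 8 (P = 3 - 1*(-5) = 3 + 5 = 8)
s = 4 (s = -4*1 + 8 = -4 + 8 = 4)
(15 + 1/s)*(O*4 - 2) = (15 + 1/4)*(-2*4 - 2) = (15 + ¼)*(-8 - 2) = (61/4)*(-10) = -305/2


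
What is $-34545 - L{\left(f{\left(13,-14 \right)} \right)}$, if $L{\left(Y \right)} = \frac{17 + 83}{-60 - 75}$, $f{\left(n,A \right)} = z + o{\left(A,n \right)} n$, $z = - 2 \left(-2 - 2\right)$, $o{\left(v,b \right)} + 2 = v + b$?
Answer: $- \frac{932695}{27} \approx -34544.0$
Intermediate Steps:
$o{\left(v,b \right)} = -2 + b + v$ ($o{\left(v,b \right)} = -2 + \left(v + b\right) = -2 + \left(b + v\right) = -2 + b + v$)
$z = 8$ ($z = \left(-2\right) \left(-4\right) = 8$)
$f{\left(n,A \right)} = 8 + n \left(-2 + A + n\right)$ ($f{\left(n,A \right)} = 8 + \left(-2 + n + A\right) n = 8 + \left(-2 + A + n\right) n = 8 + n \left(-2 + A + n\right)$)
$L{\left(Y \right)} = - \frac{20}{27}$ ($L{\left(Y \right)} = \frac{100}{-135} = 100 \left(- \frac{1}{135}\right) = - \frac{20}{27}$)
$-34545 - L{\left(f{\left(13,-14 \right)} \right)} = -34545 - - \frac{20}{27} = -34545 + \frac{20}{27} = - \frac{932695}{27}$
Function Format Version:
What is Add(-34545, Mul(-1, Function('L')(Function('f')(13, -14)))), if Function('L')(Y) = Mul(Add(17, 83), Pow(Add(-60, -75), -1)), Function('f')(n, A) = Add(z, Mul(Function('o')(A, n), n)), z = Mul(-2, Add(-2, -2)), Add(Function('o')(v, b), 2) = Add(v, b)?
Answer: Rational(-932695, 27) ≈ -34544.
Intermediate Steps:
Function('o')(v, b) = Add(-2, b, v) (Function('o')(v, b) = Add(-2, Add(v, b)) = Add(-2, Add(b, v)) = Add(-2, b, v))
z = 8 (z = Mul(-2, -4) = 8)
Function('f')(n, A) = Add(8, Mul(n, Add(-2, A, n))) (Function('f')(n, A) = Add(8, Mul(Add(-2, n, A), n)) = Add(8, Mul(Add(-2, A, n), n)) = Add(8, Mul(n, Add(-2, A, n))))
Function('L')(Y) = Rational(-20, 27) (Function('L')(Y) = Mul(100, Pow(-135, -1)) = Mul(100, Rational(-1, 135)) = Rational(-20, 27))
Add(-34545, Mul(-1, Function('L')(Function('f')(13, -14)))) = Add(-34545, Mul(-1, Rational(-20, 27))) = Add(-34545, Rational(20, 27)) = Rational(-932695, 27)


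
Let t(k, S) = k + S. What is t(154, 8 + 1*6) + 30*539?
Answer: 16338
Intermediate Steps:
t(k, S) = S + k
t(154, 8 + 1*6) + 30*539 = ((8 + 1*6) + 154) + 30*539 = ((8 + 6) + 154) + 16170 = (14 + 154) + 16170 = 168 + 16170 = 16338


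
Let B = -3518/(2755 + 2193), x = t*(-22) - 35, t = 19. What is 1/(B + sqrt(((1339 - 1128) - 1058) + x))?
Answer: -4351766/7959972881 - 61206760*I*sqrt(13)/7959972881 ≈ -0.00054671 - 0.027724*I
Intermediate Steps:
x = -453 (x = 19*(-22) - 35 = -418 - 35 = -453)
B = -1759/2474 (B = -3518/4948 = -3518*1/4948 = -1759/2474 ≈ -0.71099)
1/(B + sqrt(((1339 - 1128) - 1058) + x)) = 1/(-1759/2474 + sqrt(((1339 - 1128) - 1058) - 453)) = 1/(-1759/2474 + sqrt((211 - 1058) - 453)) = 1/(-1759/2474 + sqrt(-847 - 453)) = 1/(-1759/2474 + sqrt(-1300)) = 1/(-1759/2474 + 10*I*sqrt(13))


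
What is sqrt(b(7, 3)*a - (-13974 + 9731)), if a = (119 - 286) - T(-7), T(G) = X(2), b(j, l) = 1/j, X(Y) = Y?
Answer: 2*sqrt(51681)/7 ≈ 64.953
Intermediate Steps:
T(G) = 2
a = -169 (a = (119 - 286) - 1*2 = -167 - 2 = -169)
sqrt(b(7, 3)*a - (-13974 + 9731)) = sqrt(-169/7 - (-13974 + 9731)) = sqrt((1/7)*(-169) - 1*(-4243)) = sqrt(-169/7 + 4243) = sqrt(29532/7) = 2*sqrt(51681)/7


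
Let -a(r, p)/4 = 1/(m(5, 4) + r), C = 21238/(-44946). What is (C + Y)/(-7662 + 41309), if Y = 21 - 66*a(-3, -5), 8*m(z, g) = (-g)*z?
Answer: -617390/756149031 ≈ -0.00081649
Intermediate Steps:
C = -10619/22473 (C = 21238*(-1/44946) = -10619/22473 ≈ -0.47252)
m(z, g) = -g*z/8 (m(z, g) = ((-g)*z)/8 = (-g*z)/8 = -g*z/8)
a(r, p) = -4/(-5/2 + r) (a(r, p) = -4/(-⅛*4*5 + r) = -4/(-5/2 + r))
Y = -27 (Y = 21 - (-528)/(-5 + 2*(-3)) = 21 - (-528)/(-5 - 6) = 21 - (-528)/(-11) = 21 - (-528)*(-1)/11 = 21 - 66*8/11 = 21 - 48 = -27)
(C + Y)/(-7662 + 41309) = (-10619/22473 - 27)/(-7662 + 41309) = -617390/22473/33647 = -617390/22473*1/33647 = -617390/756149031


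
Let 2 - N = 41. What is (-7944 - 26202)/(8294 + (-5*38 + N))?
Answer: -34146/8065 ≈ -4.2338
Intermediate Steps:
N = -39 (N = 2 - 1*41 = 2 - 41 = -39)
(-7944 - 26202)/(8294 + (-5*38 + N)) = (-7944 - 26202)/(8294 + (-5*38 - 39)) = -34146/(8294 + (-190 - 39)) = -34146/(8294 - 229) = -34146/8065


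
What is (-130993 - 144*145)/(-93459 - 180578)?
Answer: 151873/274037 ≈ 0.55421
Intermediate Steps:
(-130993 - 144*145)/(-93459 - 180578) = (-130993 - 20880)/(-274037) = -151873*(-1/274037) = 151873/274037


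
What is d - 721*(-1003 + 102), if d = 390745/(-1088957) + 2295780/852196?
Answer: 150713393229284413/232001199893 ≈ 6.4962e+5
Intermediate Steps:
d = 541753593860/232001199893 (d = 390745*(-1/1088957) + 2295780*(1/852196) = -390745/1088957 + 573945/213049 = 541753593860/232001199893 ≈ 2.3351)
d - 721*(-1003 + 102) = 541753593860/232001199893 - 721*(-1003 + 102) = 541753593860/232001199893 - 721*(-901) = 541753593860/232001199893 + 649621 = 150713393229284413/232001199893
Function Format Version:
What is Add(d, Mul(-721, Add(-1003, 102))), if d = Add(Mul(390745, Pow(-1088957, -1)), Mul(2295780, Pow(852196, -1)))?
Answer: Rational(150713393229284413, 232001199893) ≈ 6.4962e+5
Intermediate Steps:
d = Rational(541753593860, 232001199893) (d = Add(Mul(390745, Rational(-1, 1088957)), Mul(2295780, Rational(1, 852196))) = Add(Rational(-390745, 1088957), Rational(573945, 213049)) = Rational(541753593860, 232001199893) ≈ 2.3351)
Add(d, Mul(-721, Add(-1003, 102))) = Add(Rational(541753593860, 232001199893), Mul(-721, Add(-1003, 102))) = Add(Rational(541753593860, 232001199893), Mul(-721, -901)) = Add(Rational(541753593860, 232001199893), 649621) = Rational(150713393229284413, 232001199893)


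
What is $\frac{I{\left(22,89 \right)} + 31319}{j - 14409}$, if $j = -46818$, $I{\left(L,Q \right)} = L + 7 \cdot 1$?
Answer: $- \frac{31348}{61227} \approx -0.512$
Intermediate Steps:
$I{\left(L,Q \right)} = 7 + L$ ($I{\left(L,Q \right)} = L + 7 = 7 + L$)
$\frac{I{\left(22,89 \right)} + 31319}{j - 14409} = \frac{\left(7 + 22\right) + 31319}{-46818 - 14409} = \frac{29 + 31319}{-61227} = 31348 \left(- \frac{1}{61227}\right) = - \frac{31348}{61227}$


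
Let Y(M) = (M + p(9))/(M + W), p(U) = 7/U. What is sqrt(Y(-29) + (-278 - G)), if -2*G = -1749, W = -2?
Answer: I*sqrt(39840394)/186 ≈ 33.935*I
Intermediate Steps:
G = 1749/2 (G = -1/2*(-1749) = 1749/2 ≈ 874.50)
Y(M) = (7/9 + M)/(-2 + M) (Y(M) = (M + 7/9)/(M - 2) = (M + 7*(1/9))/(-2 + M) = (M + 7/9)/(-2 + M) = (7/9 + M)/(-2 + M))
sqrt(Y(-29) + (-278 - G)) = sqrt((7/9 - 29)/(-2 - 29) + (-278 - 1*1749/2)) = sqrt(-254/9/(-31) + (-278 - 1749/2)) = sqrt(-1/31*(-254/9) - 2305/2) = sqrt(254/279 - 2305/2) = sqrt(-642587/558) = I*sqrt(39840394)/186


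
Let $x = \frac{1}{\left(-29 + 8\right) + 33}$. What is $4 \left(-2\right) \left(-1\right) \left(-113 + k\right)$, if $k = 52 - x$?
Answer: $- \frac{1466}{3} \approx -488.67$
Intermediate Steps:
$x = \frac{1}{12}$ ($x = \frac{1}{-21 + 33} = \frac{1}{12} \approx 0.083333$)
$k = \frac{623}{12}$ ($k = 52 - \frac{1}{12} = \frac{623}{12} \approx 51.917$)
$4 \left(-2\right) \left(-1\right) \left(-113 + k\right) = 4 \left(-2\right) \left(-1\right) \left(-113 + \frac{623}{12}\right) = \left(-8\right) \left(-1\right) \left(- \frac{733}{12}\right) = 8 \left(- \frac{733}{12}\right) = - \frac{1466}{3}$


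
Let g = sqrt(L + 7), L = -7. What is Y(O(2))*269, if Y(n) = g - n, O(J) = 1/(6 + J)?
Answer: -269/8 ≈ -33.625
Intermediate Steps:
g = 0 (g = sqrt(-7 + 7) = sqrt(0) = 0)
Y(n) = -n (Y(n) = 0 - n = -n)
Y(O(2))*269 = -1/(6 + 2)*269 = -1/8*269 = -269/8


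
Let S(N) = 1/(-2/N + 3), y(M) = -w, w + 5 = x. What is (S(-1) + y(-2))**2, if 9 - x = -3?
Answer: 1156/25 ≈ 46.240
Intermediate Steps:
x = 12 (x = 9 - 1*(-3) = 9 + 3 = 12)
w = 7 (w = -5 + 12 = 7)
y(M) = -7 (y(M) = -1*7 = -7)
S(N) = 1/(3 - 2/N)
(S(-1) + y(-2))**2 = (-1/(-2 + 3*(-1)) - 7)**2 = (-1/(-2 - 3) - 7)**2 = (-1/(-5) - 7)**2 = (-1*(-1/5) - 7)**2 = (1/5 - 7)**2 = (-34/5)**2 = 1156/25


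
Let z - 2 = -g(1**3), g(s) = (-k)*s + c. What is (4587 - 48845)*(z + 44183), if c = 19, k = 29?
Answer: -1955982310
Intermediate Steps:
g(s) = 19 - 29*s (g(s) = (-1*29)*s + 19 = -29*s + 19 = 19 - 29*s)
z = 12 (z = 2 - (19 - 29*1**3) = 2 - (19 - 29*1) = 2 - (19 - 29) = 2 - 1*(-10) = 2 + 10 = 12)
(4587 - 48845)*(z + 44183) = (4587 - 48845)*(12 + 44183) = -44258*44195 = -1955982310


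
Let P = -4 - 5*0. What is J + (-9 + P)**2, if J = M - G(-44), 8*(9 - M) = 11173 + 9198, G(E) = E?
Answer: -18595/8 ≈ -2324.4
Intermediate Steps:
P = -4 (P = -4 + 0 = -4)
M = -20299/8 (M = 9 - (11173 + 9198)/8 = 9 - 1/8*20371 = 9 - 20371/8 = -20299/8 ≈ -2537.4)
J = -19947/8 (J = -20299/8 - 1*(-44) = -20299/8 + 44 = -19947/8 ≈ -2493.4)
J + (-9 + P)**2 = -19947/8 + (-9 - 4)**2 = -19947/8 + (-13)**2 = -19947/8 + 169 = -18595/8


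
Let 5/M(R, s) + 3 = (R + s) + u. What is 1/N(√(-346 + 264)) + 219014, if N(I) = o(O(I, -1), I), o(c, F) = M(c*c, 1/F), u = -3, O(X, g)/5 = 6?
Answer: 1095964/5 - I*√82/410 ≈ 2.1919e+5 - 0.022086*I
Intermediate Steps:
O(X, g) = 30 (O(X, g) = 5*6 = 30)
M(R, s) = 5/(-6 + R + s) (M(R, s) = 5/(-3 + ((R + s) - 3)) = 5/(-3 + (-3 + R + s)) = 5/(-6 + R + s))
o(c, F) = 5/(-6 + 1/F + c²) (o(c, F) = 5/(-6 + c*c + 1/F) = 5/(-6 + c² + 1/F) = 5/(-6 + 1/F + c²))
N(I) = 5*I/(1 + 894*I) (N(I) = 5*I/(1 + I*(-6 + 30²)) = 5*I/(1 + I*(-6 + 900)) = 5*I/(1 + I*894) = 5*I/(1 + 894*I))
1/N(√(-346 + 264)) + 219014 = 1/(5*√(-346 + 264)/(1 + 894*√(-346 + 264))) + 219014 = 1/(5*√(-82)/(1 + 894*√(-82))) + 219014 = 1/(5*(I*√82)/(1 + 894*(I*√82))) + 219014 = 1/(5*(I*√82)/(1 + 894*I*√82)) + 219014 = 1/(5*I*√82/(1 + 894*I*√82)) + 219014 = -I*√82*(1 + 894*I*√82)/410 + 219014 = 219014 - I*√82*(1 + 894*I*√82)/410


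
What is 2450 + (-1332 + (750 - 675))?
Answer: 1193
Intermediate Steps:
2450 + (-1332 + (750 - 675)) = 2450 + (-1332 + 75) = 2450 - 1257 = 1193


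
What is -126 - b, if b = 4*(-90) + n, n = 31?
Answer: 203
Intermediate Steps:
b = -329 (b = 4*(-90) + 31 = -360 + 31 = -329)
-126 - b = -126 - 1*(-329) = -126 + 329 = 203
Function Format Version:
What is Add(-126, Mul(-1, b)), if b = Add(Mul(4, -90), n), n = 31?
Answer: 203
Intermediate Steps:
b = -329 (b = Add(Mul(4, -90), 31) = Add(-360, 31) = -329)
Add(-126, Mul(-1, b)) = Add(-126, Mul(-1, -329)) = Add(-126, 329) = 203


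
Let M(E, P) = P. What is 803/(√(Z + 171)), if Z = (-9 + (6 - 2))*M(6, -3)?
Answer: 803*√186/186 ≈ 58.879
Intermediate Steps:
Z = 15 (Z = (-9 + (6 - 2))*(-3) = (-9 + 4)*(-3) = -5*(-3) = 15)
803/(√(Z + 171)) = 803/(√(15 + 171)) = 803/(√186) = 803*(√186/186) = 803*√186/186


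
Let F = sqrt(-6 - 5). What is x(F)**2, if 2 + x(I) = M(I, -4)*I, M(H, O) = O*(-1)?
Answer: -172 - 16*I*sqrt(11) ≈ -172.0 - 53.066*I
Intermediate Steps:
M(H, O) = -O
F = I*sqrt(11) (F = sqrt(-11) = I*sqrt(11) ≈ 3.3166*I)
x(I) = -2 + 4*I (x(I) = -2 + (-1*(-4))*I = -2 + 4*I)
x(F)**2 = (-2 + 4*(I*sqrt(11)))**2 = (-2 + 4*I*sqrt(11))**2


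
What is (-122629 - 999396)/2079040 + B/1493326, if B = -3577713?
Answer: -911375754067/310468448704 ≈ -2.9355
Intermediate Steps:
(-122629 - 999396)/2079040 + B/1493326 = (-122629 - 999396)/2079040 - 3577713/1493326 = -1122025*1/2079040 - 3577713*1/1493326 = -224405/415808 - 3577713/1493326 = -911375754067/310468448704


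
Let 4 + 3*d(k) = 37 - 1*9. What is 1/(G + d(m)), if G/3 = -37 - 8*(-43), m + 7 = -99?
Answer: 1/929 ≈ 0.0010764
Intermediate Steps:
m = -106 (m = -7 - 99 = -106)
G = 921 (G = 3*(-37 - 8*(-43)) = 3*(-37 + 344) = 3*307 = 921)
d(k) = 8 (d(k) = -4/3 + (37 - 1*9)/3 = -4/3 + (37 - 9)/3 = -4/3 + (⅓)*28 = -4/3 + 28/3 = 8)
1/(G + d(m)) = 1/(921 + 8) = 1/929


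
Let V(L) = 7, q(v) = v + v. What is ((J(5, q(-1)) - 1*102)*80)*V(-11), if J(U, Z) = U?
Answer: -54320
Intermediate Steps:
q(v) = 2*v
((J(5, q(-1)) - 1*102)*80)*V(-11) = ((5 - 1*102)*80)*7 = ((5 - 102)*80)*7 = -97*80*7 = -7760*7 = -54320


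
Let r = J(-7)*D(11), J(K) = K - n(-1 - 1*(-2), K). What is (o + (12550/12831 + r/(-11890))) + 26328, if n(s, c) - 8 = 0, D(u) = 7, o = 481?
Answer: 818029484813/30512118 ≈ 26810.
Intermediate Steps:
n(s, c) = 8 (n(s, c) = 8 + 0 = 8)
J(K) = -8 + K (J(K) = K - 1*8 = K - 8 = -8 + K)
r = -105 (r = (-8 - 7)*7 = -15*7 = -105)
(o + (12550/12831 + r/(-11890))) + 26328 = (481 + (12550/12831 - 105/(-11890))) + 26328 = (481 + (12550*(1/12831) - 105*(-1/11890))) + 26328 = (481 + (12550/12831 + 21/2378)) + 26328 = (481 + 30113351/30512118) + 26328 = 14706442109/30512118 + 26328 = 818029484813/30512118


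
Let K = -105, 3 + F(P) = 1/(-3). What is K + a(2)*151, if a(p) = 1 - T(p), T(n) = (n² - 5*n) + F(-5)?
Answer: 4366/3 ≈ 1455.3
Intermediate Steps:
F(P) = -10/3 (F(P) = -3 + 1/(-3) = -3 + 1*(-⅓) = -3 - ⅓ = -10/3)
T(n) = -10/3 + n² - 5*n (T(n) = (n² - 5*n) - 10/3 = -10/3 + n² - 5*n)
a(p) = 13/3 - p² + 5*p (a(p) = 1 - (-10/3 + p² - 5*p) = 1 + (10/3 - p² + 5*p) = 13/3 - p² + 5*p)
K + a(2)*151 = -105 + (13/3 - 1*2² + 5*2)*151 = -105 + (13/3 - 1*4 + 10)*151 = -105 + (13/3 - 4 + 10)*151 = -105 + (31/3)*151 = -105 + 4681/3 = 4366/3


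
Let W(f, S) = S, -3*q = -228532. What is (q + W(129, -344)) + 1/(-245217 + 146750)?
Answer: 22401242497/295401 ≈ 75833.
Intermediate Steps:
q = 228532/3 (q = -⅓*(-228532) = 228532/3 ≈ 76177.)
(q + W(129, -344)) + 1/(-245217 + 146750) = (228532/3 - 344) + 1/(-245217 + 146750) = 227500/3 + 1/(-98467) = 227500/3 - 1/98467 = 22401242497/295401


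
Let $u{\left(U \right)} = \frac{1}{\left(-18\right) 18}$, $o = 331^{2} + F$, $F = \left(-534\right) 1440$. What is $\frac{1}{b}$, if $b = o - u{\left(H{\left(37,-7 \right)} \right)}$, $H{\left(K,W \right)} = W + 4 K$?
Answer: $- \frac{324}{213645275} \approx -1.5165 \cdot 10^{-6}$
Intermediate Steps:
$F = -768960$
$o = -659399$ ($o = 331^{2} - 768960 = 109561 - 768960 = -659399$)
$u{\left(U \right)} = - \frac{1}{324}$ ($u{\left(U \right)} = \frac{1}{-324} = - \frac{1}{324}$)
$b = - \frac{213645275}{324}$ ($b = -659399 - - \frac{1}{324} = -659399 + \frac{1}{324} = - \frac{213645275}{324} \approx -6.594 \cdot 10^{5}$)
$\frac{1}{b} = \frac{1}{- \frac{213645275}{324}} = - \frac{324}{213645275}$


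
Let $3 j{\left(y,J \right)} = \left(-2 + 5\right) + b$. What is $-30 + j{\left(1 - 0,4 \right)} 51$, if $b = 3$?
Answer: $72$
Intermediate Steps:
$j{\left(y,J \right)} = 2$ ($j{\left(y,J \right)} = \frac{\left(-2 + 5\right) + 3}{3} = \frac{3 + 3}{3} = \frac{1}{3} \cdot 6 = 2$)
$-30 + j{\left(1 - 0,4 \right)} 51 = -30 + 2 \cdot 51 = -30 + 102 = 72$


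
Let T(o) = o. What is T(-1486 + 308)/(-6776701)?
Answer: 1178/6776701 ≈ 0.00017383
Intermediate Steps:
T(-1486 + 308)/(-6776701) = (-1486 + 308)/(-6776701) = -1178*(-1/6776701) = 1178/6776701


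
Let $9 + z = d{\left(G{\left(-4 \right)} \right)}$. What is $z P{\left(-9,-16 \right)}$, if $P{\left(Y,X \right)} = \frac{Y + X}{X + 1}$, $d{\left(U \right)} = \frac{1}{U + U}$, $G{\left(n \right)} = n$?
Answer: $- \frac{365}{24} \approx -15.208$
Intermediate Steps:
$d{\left(U \right)} = \frac{1}{2 U}$
$P{\left(Y,X \right)} = \frac{X + Y}{1 + X}$
$z = - \frac{73}{8}$ ($z = -9 + \frac{1}{2 \left(-4\right)} = -9 + \frac{1}{2} \left(- \frac{1}{4}\right) = -9 - \frac{1}{8} = - \frac{73}{8} \approx -9.125$)
$z P{\left(-9,-16 \right)} = - \frac{73 \frac{-16 - 9}{1 - 16}}{8} = - \frac{73 \frac{1}{-15} \left(-25\right)}{8} = - \frac{73 \left(\left(- \frac{1}{15}\right) \left(-25\right)\right)}{8} = \left(- \frac{73}{8}\right) \frac{5}{3} = - \frac{365}{24}$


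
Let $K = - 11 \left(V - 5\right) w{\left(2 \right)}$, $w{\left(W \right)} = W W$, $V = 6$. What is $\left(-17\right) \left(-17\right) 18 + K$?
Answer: $5158$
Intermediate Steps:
$w{\left(W \right)} = W^{2}$
$K = -44$ ($K = - 11 \left(6 - 5\right) 2^{2} = \left(-11\right) 1 \cdot 4 = \left(-11\right) 4 = -44$)
$\left(-17\right) \left(-17\right) 18 + K = \left(-17\right) \left(-17\right) 18 - 44 = 289 \cdot 18 - 44 = 5202 - 44 = 5158$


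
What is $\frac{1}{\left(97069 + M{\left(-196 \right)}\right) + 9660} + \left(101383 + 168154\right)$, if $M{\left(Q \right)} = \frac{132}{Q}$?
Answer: $\frac{1409594414505}{5229688} \approx 2.6954 \cdot 10^{5}$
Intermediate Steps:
$\frac{1}{\left(97069 + M{\left(-196 \right)}\right) + 9660} + \left(101383 + 168154\right) = \frac{1}{\left(97069 + \frac{132}{-196}\right) + 9660} + \left(101383 + 168154\right) = \frac{1}{\left(97069 + 132 \left(- \frac{1}{196}\right)\right) + 9660} + 269537 = \frac{1}{\left(97069 - \frac{33}{49}\right) + 9660} + 269537 = \frac{1}{\frac{4756348}{49} + 9660} + 269537 = \frac{1}{\frac{5229688}{49}} + 269537 = \frac{49}{5229688} + 269537 = \frac{1409594414505}{5229688}$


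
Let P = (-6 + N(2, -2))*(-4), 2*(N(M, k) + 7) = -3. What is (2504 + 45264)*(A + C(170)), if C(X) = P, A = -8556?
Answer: -405932464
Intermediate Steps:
N(M, k) = -17/2 (N(M, k) = -7 + (½)*(-3) = -7 - 3/2 = -17/2)
P = 58 (P = (-6 - 17/2)*(-4) = -29/2*(-4) = 58)
C(X) = 58
(2504 + 45264)*(A + C(170)) = (2504 + 45264)*(-8556 + 58) = 47768*(-8498) = -405932464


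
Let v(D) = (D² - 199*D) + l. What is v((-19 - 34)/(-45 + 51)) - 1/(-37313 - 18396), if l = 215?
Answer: 4113051215/2005524 ≈ 2050.9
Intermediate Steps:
v(D) = 215 + D² - 199*D (v(D) = (D² - 199*D) + 215 = 215 + D² - 199*D)
v((-19 - 34)/(-45 + 51)) - 1/(-37313 - 18396) = (215 + ((-19 - 34)/(-45 + 51))² - 199*(-19 - 34)/(-45 + 51)) - 1/(-37313 - 18396) = (215 + (-53/6)² - (-10547)/6) - 1/(-55709) = (215 + (-53*⅙)² - (-10547)/6) - 1*(-1/55709) = (215 + (-53/6)² - 199*(-53/6)) + 1/55709 = (215 + 2809/36 + 10547/6) + 1/55709 = 73831/36 + 1/55709 = 4113051215/2005524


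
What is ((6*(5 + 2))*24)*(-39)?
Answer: -39312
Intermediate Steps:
((6*(5 + 2))*24)*(-39) = ((6*7)*24)*(-39) = (42*24)*(-39) = 1008*(-39) = -39312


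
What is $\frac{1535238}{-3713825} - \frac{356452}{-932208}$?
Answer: $- \frac{26840199151}{865514343900} \approx -0.031011$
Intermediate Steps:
$\frac{1535238}{-3713825} - \frac{356452}{-932208} = 1535238 \left(- \frac{1}{3713825}\right) - - \frac{89113}{233052} = - \frac{1535238}{3713825} + \frac{89113}{233052} = - \frac{26840199151}{865514343900}$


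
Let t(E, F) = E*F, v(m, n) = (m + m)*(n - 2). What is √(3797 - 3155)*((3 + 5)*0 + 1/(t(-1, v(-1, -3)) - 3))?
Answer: -√642/13 ≈ -1.9491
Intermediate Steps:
v(m, n) = 2*m*(-2 + n) (v(m, n) = (2*m)*(-2 + n) = 2*m*(-2 + n))
√(3797 - 3155)*((3 + 5)*0 + 1/(t(-1, v(-1, -3)) - 3)) = √(3797 - 3155)*((3 + 5)*0 + 1/(-2*(-1)*(-2 - 3) - 3)) = √642*(8*0 + 1/(-2*(-1)*(-5) - 3)) = √642*(0 + 1/(-1*10 - 3)) = √642*(0 + 1/(-10 - 3)) = √642*(0 + 1/(-13)) = √642*(0 - 1/13) = √642*(-1/13) = -√642/13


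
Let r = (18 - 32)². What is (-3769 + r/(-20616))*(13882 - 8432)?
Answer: -52934419375/2577 ≈ -2.0541e+7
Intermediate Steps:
r = 196 (r = (-14)² = 196)
(-3769 + r/(-20616))*(13882 - 8432) = (-3769 + 196/(-20616))*(13882 - 8432) = (-3769 + 196*(-1/20616))*5450 = (-3769 - 49/5154)*5450 = -19425475/5154*5450 = -52934419375/2577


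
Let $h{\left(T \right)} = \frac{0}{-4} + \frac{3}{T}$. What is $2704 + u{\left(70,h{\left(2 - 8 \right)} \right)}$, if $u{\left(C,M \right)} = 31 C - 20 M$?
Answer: $4884$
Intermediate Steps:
$h{\left(T \right)} = \frac{3}{T}$ ($h{\left(T \right)} = 0 \left(- \frac{1}{4}\right) + \frac{3}{T} = 0 + \frac{3}{T} = \frac{3}{T}$)
$u{\left(C,M \right)} = - 20 M + 31 C$
$2704 + u{\left(70,h{\left(2 - 8 \right)} \right)} = 2704 + \left(- 20 \frac{3}{2 - 8} + 31 \cdot 70\right) = 2704 + \left(- 20 \frac{3}{2 - 8} + 2170\right) = 2704 + \left(- 20 \frac{3}{-6} + 2170\right) = 2704 + \left(- 20 \cdot 3 \left(- \frac{1}{6}\right) + 2170\right) = 2704 + \left(\left(-20\right) \left(- \frac{1}{2}\right) + 2170\right) = 2704 + \left(10 + 2170\right) = 2704 + 2180 = 4884$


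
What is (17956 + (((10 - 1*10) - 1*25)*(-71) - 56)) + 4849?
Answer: 24524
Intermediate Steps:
(17956 + (((10 - 1*10) - 1*25)*(-71) - 56)) + 4849 = (17956 + (((10 - 10) - 25)*(-71) - 56)) + 4849 = (17956 + ((0 - 25)*(-71) - 56)) + 4849 = (17956 + (-25*(-71) - 56)) + 4849 = (17956 + (1775 - 56)) + 4849 = (17956 + 1719) + 4849 = 19675 + 4849 = 24524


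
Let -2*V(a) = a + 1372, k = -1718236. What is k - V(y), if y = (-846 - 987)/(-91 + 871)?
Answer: -68702047/40 ≈ -1.7176e+6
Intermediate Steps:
y = -47/20 (y = -1833/780 = -1833*1/780 = -47/20 ≈ -2.3500)
V(a) = -686 - a/2 (V(a) = -(a + 1372)/2 = -(1372 + a)/2 = -686 - a/2)
k - V(y) = -1718236 - (-686 - ½*(-47/20)) = -1718236 - (-686 + 47/40) = -1718236 - 1*(-27393/40) = -1718236 + 27393/40 = -68702047/40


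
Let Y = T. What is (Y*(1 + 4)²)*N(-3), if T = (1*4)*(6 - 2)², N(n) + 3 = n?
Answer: -9600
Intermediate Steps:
N(n) = -3 + n
T = 64 (T = 4*4² = 4*16 = 64)
Y = 64
(Y*(1 + 4)²)*N(-3) = (64*(1 + 4)²)*(-3 - 3) = (64*5²)*(-6) = (64*25)*(-6) = 1600*(-6) = -9600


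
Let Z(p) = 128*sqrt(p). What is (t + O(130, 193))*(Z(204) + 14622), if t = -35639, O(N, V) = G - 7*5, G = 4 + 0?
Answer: -521566740 - 9131520*sqrt(51) ≈ -5.8678e+8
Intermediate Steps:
G = 4
O(N, V) = -31 (O(N, V) = 4 - 7*5 = 4 - 35 = -31)
(t + O(130, 193))*(Z(204) + 14622) = (-35639 - 31)*(128*sqrt(204) + 14622) = -35670*(128*(2*sqrt(51)) + 14622) = -35670*(256*sqrt(51) + 14622) = -35670*(14622 + 256*sqrt(51)) = -521566740 - 9131520*sqrt(51)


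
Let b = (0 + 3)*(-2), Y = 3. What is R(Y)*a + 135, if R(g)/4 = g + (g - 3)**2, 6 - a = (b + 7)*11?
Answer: 75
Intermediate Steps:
b = -6 (b = 3*(-2) = -6)
a = -5 (a = 6 - (-6 + 7)*11 = 6 - 11 = -5)
R(g) = 4*g + 4*(-3 + g)**2 (R(g) = 4*(g + (g - 3)**2) = 4*(g + (-3 + g)**2) = 4*g + 4*(-3 + g)**2)
R(Y)*a + 135 = (4*3 + 4*(-3 + 3)**2)*(-5) + 135 = (12 + 4*0**2)*(-5) + 135 = (12 + 4*0)*(-5) + 135 = (12 + 0)*(-5) + 135 = 12*(-5) + 135 = -60 + 135 = 75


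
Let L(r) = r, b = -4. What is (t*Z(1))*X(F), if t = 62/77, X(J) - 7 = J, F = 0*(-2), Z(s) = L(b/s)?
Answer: -248/11 ≈ -22.545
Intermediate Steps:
Z(s) = -4/s
F = 0
X(J) = 7 + J
t = 62/77 (t = 62*(1/77) = 62/77 ≈ 0.80519)
(t*Z(1))*X(F) = (62*(-4/1)/77)*(7 + 0) = (62*(-4*1)/77)*7 = ((62/77)*(-4))*7 = -248/77*7 = -248/11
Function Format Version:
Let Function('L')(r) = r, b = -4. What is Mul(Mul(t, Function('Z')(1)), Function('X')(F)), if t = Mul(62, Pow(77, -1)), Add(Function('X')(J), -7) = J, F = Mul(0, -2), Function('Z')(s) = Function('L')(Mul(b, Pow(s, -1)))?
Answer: Rational(-248, 11) ≈ -22.545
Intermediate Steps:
Function('Z')(s) = Mul(-4, Pow(s, -1))
F = 0
Function('X')(J) = Add(7, J)
t = Rational(62, 77) (t = Mul(62, Rational(1, 77)) = Rational(62, 77) ≈ 0.80519)
Mul(Mul(t, Function('Z')(1)), Function('X')(F)) = Mul(Mul(Rational(62, 77), Mul(-4, Pow(1, -1))), Add(7, 0)) = Mul(Mul(Rational(62, 77), Mul(-4, 1)), 7) = Mul(Mul(Rational(62, 77), -4), 7) = Mul(Rational(-248, 77), 7) = Rational(-248, 11)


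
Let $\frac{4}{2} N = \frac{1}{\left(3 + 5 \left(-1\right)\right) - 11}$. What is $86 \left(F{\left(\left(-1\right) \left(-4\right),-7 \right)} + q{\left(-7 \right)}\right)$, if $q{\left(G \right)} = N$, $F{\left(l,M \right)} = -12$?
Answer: $- \frac{13459}{13} \approx -1035.3$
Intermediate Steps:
$N = - \frac{1}{26}$ ($N = \frac{1}{2 \left(\left(3 + 5 \left(-1\right)\right) - 11\right)} = \frac{1}{2 \left(\left(3 - 5\right) - 11\right)} = \frac{1}{2 \left(-2 - 11\right)} = \frac{1}{2 \left(-13\right)} = \frac{1}{2} \left(- \frac{1}{13}\right) = - \frac{1}{26} \approx -0.038462$)
$q{\left(G \right)} = - \frac{1}{26}$
$86 \left(F{\left(\left(-1\right) \left(-4\right),-7 \right)} + q{\left(-7 \right)}\right) = 86 \left(-12 - \frac{1}{26}\right) = 86 \left(- \frac{313}{26}\right) = - \frac{13459}{13}$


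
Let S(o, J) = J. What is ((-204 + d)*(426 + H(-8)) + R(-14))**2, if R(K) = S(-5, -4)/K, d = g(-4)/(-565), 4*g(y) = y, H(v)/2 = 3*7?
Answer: 142572209900721316/15642025 ≈ 9.1147e+9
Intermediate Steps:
H(v) = 42 (H(v) = 2*(3*7) = 2*21 = 42)
g(y) = y/4
d = 1/565 (d = ((1/4)*(-4))/(-565) = -1*(-1/565) = 1/565 ≈ 0.0017699)
R(K) = -4/K
((-204 + d)*(426 + H(-8)) + R(-14))**2 = ((-204 + 1/565)*(426 + 42) - 4/(-14))**2 = (-115259/565*468 - 4*(-1/14))**2 = (-53941212/565 + 2/7)**2 = (-377587354/3955)**2 = 142572209900721316/15642025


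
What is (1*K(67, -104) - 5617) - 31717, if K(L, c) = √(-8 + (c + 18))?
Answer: -37334 + I*√94 ≈ -37334.0 + 9.6954*I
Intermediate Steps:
K(L, c) = √(10 + c) (K(L, c) = √(-8 + (18 + c)) = √(10 + c))
(1*K(67, -104) - 5617) - 31717 = (1*√(10 - 104) - 5617) - 31717 = (1*√(-94) - 5617) - 31717 = (1*(I*√94) - 5617) - 31717 = (I*√94 - 5617) - 31717 = (-5617 + I*√94) - 31717 = -37334 + I*√94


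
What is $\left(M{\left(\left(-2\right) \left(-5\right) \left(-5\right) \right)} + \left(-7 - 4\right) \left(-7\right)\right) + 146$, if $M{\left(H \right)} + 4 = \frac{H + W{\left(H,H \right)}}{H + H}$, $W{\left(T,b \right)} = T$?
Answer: $220$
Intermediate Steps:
$M{\left(H \right)} = -3$ ($M{\left(H \right)} = -4 + \frac{H + H}{H + H} = -4 + \frac{2 H}{2 H} = -4 + 2 H \frac{1}{2 H} = -4 + 1 = -3$)
$\left(M{\left(\left(-2\right) \left(-5\right) \left(-5\right) \right)} + \left(-7 - 4\right) \left(-7\right)\right) + 146 = \left(-3 + \left(-7 - 4\right) \left(-7\right)\right) + 146 = \left(-3 - -77\right) + 146 = \left(-3 + 77\right) + 146 = 74 + 146 = 220$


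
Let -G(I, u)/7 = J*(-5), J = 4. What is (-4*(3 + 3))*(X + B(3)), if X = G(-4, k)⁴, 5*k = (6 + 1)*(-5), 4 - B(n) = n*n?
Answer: -9219839880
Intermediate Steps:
B(n) = 4 - n² (B(n) = 4 - n*n = 4 - n²)
k = -7 (k = ((6 + 1)*(-5))/5 = (7*(-5))/5 = (⅕)*(-35) = -7)
G(I, u) = 140 (G(I, u) = -28*(-5) = -7*(-20) = 140)
X = 384160000 (X = 140⁴ = 384160000)
(-4*(3 + 3))*(X + B(3)) = (-4*(3 + 3))*(384160000 + (4 - 1*3²)) = (-4*6)*(384160000 + (4 - 1*9)) = -24*(384160000 + (4 - 9)) = -24*(384160000 - 5) = -24*384159995 = -9219839880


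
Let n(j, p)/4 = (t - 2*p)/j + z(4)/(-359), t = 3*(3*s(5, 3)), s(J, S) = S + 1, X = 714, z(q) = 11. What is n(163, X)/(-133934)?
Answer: 1003042/3918707939 ≈ 0.00025596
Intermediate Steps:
s(J, S) = 1 + S
t = 36 (t = 3*(3*(1 + 3)) = 3*(3*4) = 3*12 = 36)
n(j, p) = -44/359 + 4*(36 - 2*p)/j (n(j, p) = 4*((36 - 2*p)/j + 11/(-359)) = 4*((36 - 2*p)/j + 11*(-1/359)) = 4*((36 - 2*p)/j - 11/359) = 4*(-11/359 + (36 - 2*p)/j) = -44/359 + 4*(36 - 2*p)/j)
n(163, X)/(-133934) = ((4/359)*(12924 - 718*714 - 11*163)/163)/(-133934) = ((4/359)*(1/163)*(12924 - 512652 - 1793))*(-1/133934) = ((4/359)*(1/163)*(-501521))*(-1/133934) = -2006084/58517*(-1/133934) = 1003042/3918707939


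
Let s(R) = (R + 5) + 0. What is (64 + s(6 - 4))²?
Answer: 5041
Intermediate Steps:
s(R) = 5 + R (s(R) = (5 + R) + 0 = 5 + R)
(64 + s(6 - 4))² = (64 + (5 + (6 - 4)))² = (64 + (5 + 2))² = (64 + 7)² = 71² = 5041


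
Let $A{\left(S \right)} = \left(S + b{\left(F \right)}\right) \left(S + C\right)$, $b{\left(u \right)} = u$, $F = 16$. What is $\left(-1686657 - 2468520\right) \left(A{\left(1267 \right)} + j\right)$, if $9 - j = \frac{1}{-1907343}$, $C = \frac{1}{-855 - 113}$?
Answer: $- \frac{4156978251851966676161}{615436008} \approx -6.7545 \cdot 10^{12}$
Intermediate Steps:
$C = - \frac{1}{968}$ ($C = \frac{1}{-968} = - \frac{1}{968} \approx -0.0010331$)
$j = \frac{17166088}{1907343}$ ($j = 9 - \frac{1}{-1907343} = 9 - - \frac{1}{1907343} = 9 + \frac{1}{1907343} = \frac{17166088}{1907343} \approx 9.0$)
$A{\left(S \right)} = \left(16 + S\right) \left(- \frac{1}{968} + S\right)$ ($A{\left(S \right)} = \left(S + 16\right) \left(S - \frac{1}{968}\right) = \left(16 + S\right) \left(- \frac{1}{968} + S\right)$)
$\left(-1686657 - 2468520\right) \left(A{\left(1267 \right)} + j\right) = \left(-1686657 - 2468520\right) \left(\left(- \frac{2}{121} + 1267^{2} + \frac{15487}{968} \cdot 1267\right) + \frac{17166088}{1907343}\right) = - 4155177 \left(\left(- \frac{2}{121} + 1605289 + \frac{19622029}{968}\right) + \frac{17166088}{1907343}\right) = - 4155177 \left(\frac{1573541765}{968} + \frac{17166088}{1907343}\right) = \left(-4155177\right) \frac{3001300487453579}{1846308024} = - \frac{4156978251851966676161}{615436008}$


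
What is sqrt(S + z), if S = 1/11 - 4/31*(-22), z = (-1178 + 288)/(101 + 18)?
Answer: I*sqrt(7491248611)/40579 ≈ 2.1329*I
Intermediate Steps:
z = -890/119 ≈ -7.4790
S = 999/341 (S = 1/11 - 4*1/31*(-22) = 1/11 - 4/31*(-22) = 1/11 + 88/31 = 999/341 ≈ 2.9296)
sqrt(S + z) = sqrt(999/341 - 890/119) = sqrt(-184609/40579) = I*sqrt(7491248611)/40579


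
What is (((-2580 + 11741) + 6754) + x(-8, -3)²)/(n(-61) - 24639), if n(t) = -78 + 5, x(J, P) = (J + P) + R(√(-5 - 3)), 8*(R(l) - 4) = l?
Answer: -127711/197696 + 7*I*√2/49424 ≈ -0.646 + 0.0002003*I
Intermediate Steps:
R(l) = 4 + l/8
x(J, P) = 4 + J + P + I*√2/4 (x(J, P) = (J + P) + (4 + √(-5 - 3)/8) = (J + P) + (4 + √(-8)/8) = (J + P) + (4 + (2*I*√2)/8) = (J + P) + (4 + I*√2/4) = 4 + J + P + I*√2/4)
n(t) = -73
(((-2580 + 11741) + 6754) + x(-8, -3)²)/(n(-61) - 24639) = (((-2580 + 11741) + 6754) + (4 - 8 - 3 + I*√2/4)²)/(-73 - 24639) = ((9161 + 6754) + (-7 + I*√2/4)²)/(-24712) = (15915 + (-7 + I*√2/4)²)*(-1/24712) = -15915/24712 - (-7 + I*√2/4)²/24712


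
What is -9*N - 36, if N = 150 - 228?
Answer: 666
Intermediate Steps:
N = -78
-9*N - 36 = -9*(-78) - 36 = 702 - 36 = 666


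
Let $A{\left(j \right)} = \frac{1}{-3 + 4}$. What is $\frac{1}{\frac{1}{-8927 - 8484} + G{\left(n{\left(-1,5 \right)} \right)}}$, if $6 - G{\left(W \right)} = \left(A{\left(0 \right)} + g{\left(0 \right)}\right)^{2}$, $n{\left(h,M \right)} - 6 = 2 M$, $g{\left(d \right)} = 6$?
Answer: $- \frac{17411}{748674} \approx -0.023256$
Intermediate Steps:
$n{\left(h,M \right)} = 6 + 2 M$
$A{\left(j \right)} = 1$ ($A{\left(j \right)} = 1^{-1} = 1$)
$G{\left(W \right)} = -43$ ($G{\left(W \right)} = 6 - \left(1 + 6\right)^{2} = 6 - 7^{2} = 6 - 49 = -43$)
$\frac{1}{\frac{1}{-8927 - 8484} + G{\left(n{\left(-1,5 \right)} \right)}} = \frac{1}{\frac{1}{-8927 - 8484} - 43} = \frac{1}{\frac{1}{-17411} - 43} = \frac{1}{- \frac{1}{17411} - 43} = \frac{1}{- \frac{748674}{17411}} = - \frac{17411}{748674}$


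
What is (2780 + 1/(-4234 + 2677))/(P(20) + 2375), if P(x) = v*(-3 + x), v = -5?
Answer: 4328459/3565530 ≈ 1.2140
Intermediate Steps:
P(x) = 15 - 5*x (P(x) = -5*(-3 + x) = 15 - 5*x)
(2780 + 1/(-4234 + 2677))/(P(20) + 2375) = (2780 + 1/(-4234 + 2677))/((15 - 5*20) + 2375) = (2780 + 1/(-1557))/((15 - 100) + 2375) = (2780 - 1/1557)/(-85 + 2375) = (4328459/1557)/2290 = (4328459/1557)*(1/2290) = 4328459/3565530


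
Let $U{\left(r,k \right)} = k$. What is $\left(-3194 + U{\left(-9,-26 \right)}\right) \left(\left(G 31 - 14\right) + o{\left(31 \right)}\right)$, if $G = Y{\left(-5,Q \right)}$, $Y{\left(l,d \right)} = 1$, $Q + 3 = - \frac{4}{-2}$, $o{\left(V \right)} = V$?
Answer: $-154560$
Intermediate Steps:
$Q = -1$ ($Q = -3 - \frac{4}{-2} = -3 - -2 = -3 + 2 = -1$)
$G = 1$
$\left(-3194 + U{\left(-9,-26 \right)}\right) \left(\left(G 31 - 14\right) + o{\left(31 \right)}\right) = \left(-3194 - 26\right) \left(\left(1 \cdot 31 - 14\right) + 31\right) = - 3220 \left(\left(31 - 14\right) + 31\right) = - 3220 \left(17 + 31\right) = \left(-3220\right) 48 = -154560$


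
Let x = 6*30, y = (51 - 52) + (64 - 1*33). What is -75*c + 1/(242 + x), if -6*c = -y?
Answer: -158249/422 ≈ -375.00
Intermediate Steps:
y = 30 (y = -1 + (64 - 33) = -1 + 31 = 30)
x = 180
c = 5 (c = -(-1)*30/6 = -⅙*(-30) = 5)
-75*c + 1/(242 + x) = -75*5 + 1/(242 + 180) = -375 + 1/422 = -158249/422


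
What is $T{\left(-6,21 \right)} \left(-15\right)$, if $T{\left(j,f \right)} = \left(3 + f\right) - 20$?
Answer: $-60$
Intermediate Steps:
$T{\left(j,f \right)} = -17 + f$ ($T{\left(j,f \right)} = \left(3 + f\right) - 20 = -17 + f$)
$T{\left(-6,21 \right)} \left(-15\right) = \left(-17 + 21\right) \left(-15\right) = 4 \left(-15\right) = -60$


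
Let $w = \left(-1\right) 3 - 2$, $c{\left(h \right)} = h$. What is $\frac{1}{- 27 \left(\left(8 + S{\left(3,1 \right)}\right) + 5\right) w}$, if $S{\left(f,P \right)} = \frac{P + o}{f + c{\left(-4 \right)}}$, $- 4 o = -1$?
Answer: $\frac{4}{6345} \approx 0.00063042$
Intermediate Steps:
$o = \frac{1}{4}$ ($o = \left(- \frac{1}{4}\right) \left(-1\right) = \frac{1}{4} \approx 0.25$)
$S{\left(f,P \right)} = \frac{\frac{1}{4} + P}{-4 + f}$ ($S{\left(f,P \right)} = \frac{P + \frac{1}{4}}{f - 4} = \frac{\frac{1}{4} + P}{-4 + f}$)
$w = -5$ ($w = -3 - 2 = -5$)
$\frac{1}{- 27 \left(\left(8 + S{\left(3,1 \right)}\right) + 5\right) w} = \frac{1}{- 27 \left(\left(8 + \frac{\frac{1}{4} + 1}{-4 + 3}\right) + 5\right) \left(-5\right)} = \frac{1}{- 27 \left(\left(8 + \frac{1}{-1} \cdot \frac{5}{4}\right) + 5\right) \left(-5\right)} = \frac{1}{- 27 \left(\left(8 - \frac{5}{4}\right) + 5\right) \left(-5\right)} = \frac{1}{- 27 \left(\frac{27}{4} + 5\right) \left(-5\right)} = \frac{1}{\left(-27\right) \frac{47}{4} \left(-5\right)} = \frac{1}{\left(- \frac{1269}{4}\right) \left(-5\right)} = \frac{1}{\frac{6345}{4}} = \frac{4}{6345}$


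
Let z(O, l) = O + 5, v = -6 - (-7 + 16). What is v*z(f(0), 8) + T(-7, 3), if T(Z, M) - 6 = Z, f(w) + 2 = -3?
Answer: -1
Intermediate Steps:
f(w) = -5 (f(w) = -2 - 3 = -5)
v = -15 (v = -6 - 1*9 = -6 - 9 = -15)
T(Z, M) = 6 + Z
z(O, l) = 5 + O
v*z(f(0), 8) + T(-7, 3) = -15*(5 - 5) + (6 - 7) = -15*0 - 1 = 0 - 1 = -1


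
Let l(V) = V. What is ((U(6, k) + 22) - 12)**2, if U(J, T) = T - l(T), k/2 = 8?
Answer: 100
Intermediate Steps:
k = 16 (k = 2*8 = 16)
U(J, T) = 0 (U(J, T) = T - T = 0)
((U(6, k) + 22) - 12)**2 = ((0 + 22) - 12)**2 = (22 - 12)**2 = 10**2 = 100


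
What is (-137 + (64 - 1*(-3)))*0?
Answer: 0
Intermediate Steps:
(-137 + (64 - 1*(-3)))*0 = (-137 + (64 + 3))*0 = (-137 + 67)*0 = -70*0 = 0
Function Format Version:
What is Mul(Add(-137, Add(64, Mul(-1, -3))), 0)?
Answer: 0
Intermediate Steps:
Mul(Add(-137, Add(64, Mul(-1, -3))), 0) = Mul(Add(-137, Add(64, 3)), 0) = Mul(Add(-137, 67), 0) = Mul(-70, 0) = 0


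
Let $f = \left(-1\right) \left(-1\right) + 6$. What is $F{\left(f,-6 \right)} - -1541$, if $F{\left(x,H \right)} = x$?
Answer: $1548$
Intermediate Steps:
$f = 7$ ($f = 1 + 6 = 7$)
$F{\left(f,-6 \right)} - -1541 = 7 - -1541 = 7 + 1541 = 1548$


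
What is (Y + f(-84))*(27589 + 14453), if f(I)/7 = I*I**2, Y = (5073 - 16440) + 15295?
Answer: -174264090000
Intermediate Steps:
Y = 3928 (Y = -11367 + 15295 = 3928)
f(I) = 7*I**3 (f(I) = 7*(I*I**2) = 7*I**3)
(Y + f(-84))*(27589 + 14453) = (3928 + 7*(-84)**3)*(27589 + 14453) = (3928 + 7*(-592704))*42042 = (3928 - 4148928)*42042 = -4145000*42042 = -174264090000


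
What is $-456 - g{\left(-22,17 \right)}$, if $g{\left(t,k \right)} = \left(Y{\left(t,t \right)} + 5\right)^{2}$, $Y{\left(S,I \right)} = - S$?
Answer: $-1185$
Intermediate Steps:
$g{\left(t,k \right)} = \left(5 - t\right)^{2}$ ($g{\left(t,k \right)} = \left(- t + 5\right)^{2} = \left(5 - t\right)^{2}$)
$-456 - g{\left(-22,17 \right)} = -456 - \left(-5 - 22\right)^{2} = -456 - \left(-27\right)^{2} = -456 - 729 = -1185$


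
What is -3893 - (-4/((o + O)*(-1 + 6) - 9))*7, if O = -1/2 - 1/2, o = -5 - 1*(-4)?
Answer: -73995/19 ≈ -3894.5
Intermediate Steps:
o = -1 (o = -5 + 4 = -1)
O = -1 (O = -1*1/2 - 1*1/2 = -1/2 - 1/2 = -1)
-3893 - (-4/((o + O)*(-1 + 6) - 9))*7 = -3893 - (-4/((-1 - 1)*(-1 + 6) - 9))*7 = -3893 - (-4/(-2*5 - 9))*7 = -3893 - (-4/(-10 - 9))*7 = -3893 - (-4/(-19))*7 = -3893 - (-4*(-1/19))*7 = -3893 - 4*7/19 = -3893 - 1*28/19 = -3893 - 28/19 = -73995/19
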